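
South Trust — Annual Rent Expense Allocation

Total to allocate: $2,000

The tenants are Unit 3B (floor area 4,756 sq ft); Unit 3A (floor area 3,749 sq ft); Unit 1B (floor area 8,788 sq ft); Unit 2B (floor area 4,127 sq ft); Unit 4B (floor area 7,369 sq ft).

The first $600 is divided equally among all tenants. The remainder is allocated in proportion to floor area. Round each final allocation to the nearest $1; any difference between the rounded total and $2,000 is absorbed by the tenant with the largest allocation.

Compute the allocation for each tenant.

Unit 3B: $351; Unit 3A: $302; Unit 1B: $548; Unit 2B: $321; Unit 4B: $478

$600 shared equally gives $120 per tenant.
Remainder $1,400 by floor area (total 28,789): Unit 3B 231.28 → $231; Unit 3A 182.31 → $182; Unit 1B 427.36 → $427; Unit 2B 200.69 → $201; Unit 4B 358.35 → $358.
Rounding difference +$1 on remainder applied to Unit 1B.
Totals: Unit 3B $120 + $231 = $351; Unit 3A $120 + $182 = $302; Unit 1B $120 + $428 = $548; Unit 2B $120 + $201 = $321; Unit 4B $120 + $358 = $478.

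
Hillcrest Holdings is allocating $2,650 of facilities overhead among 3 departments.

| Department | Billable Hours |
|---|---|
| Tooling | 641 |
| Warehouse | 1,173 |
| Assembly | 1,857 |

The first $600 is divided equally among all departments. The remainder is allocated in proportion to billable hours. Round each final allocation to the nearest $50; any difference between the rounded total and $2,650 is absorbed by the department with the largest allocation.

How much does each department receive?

$600 shared equally gives $200 per department.
Remainder $2,050 by billable hours (total 3,671): Tooling 357.95 → $350; Warehouse 655.04 → $650; Assembly 1,037.01 → $1,050.
Totals: Tooling $200 + $350 = $550; Warehouse $200 + $650 = $850; Assembly $200 + $1,050 = $1,250.

Tooling: $550 · Warehouse: $850 · Assembly: $1,250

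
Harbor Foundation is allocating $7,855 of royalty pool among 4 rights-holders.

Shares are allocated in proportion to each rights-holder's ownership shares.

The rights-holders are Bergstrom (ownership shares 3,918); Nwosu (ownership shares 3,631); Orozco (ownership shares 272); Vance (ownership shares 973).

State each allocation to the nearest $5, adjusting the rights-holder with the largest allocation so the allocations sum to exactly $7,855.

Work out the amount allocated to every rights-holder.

Bergstrom: $3,495 · Nwosu: $3,245 · Orozco: $245 · Vance: $870

Ownership shares total: 8,794.
Pro-rata amounts: Bergstrom 3,918/8,794 × $7,855 = 3,499.65; Nwosu 3,631/8,794 × $7,855 = 3,243.29; Orozco 272/8,794 × $7,855 = 242.96; Vance 973/8,794 × $7,855 = 869.11.
After rounding ($5): Bergstrom $3,500; Nwosu $3,245; Orozco $245; Vance $870. Sum = $7,860.
Difference $7,855 − $7,860 = −$5 applied to largest allocation (Bergstrom): Bergstrom becomes $3,495.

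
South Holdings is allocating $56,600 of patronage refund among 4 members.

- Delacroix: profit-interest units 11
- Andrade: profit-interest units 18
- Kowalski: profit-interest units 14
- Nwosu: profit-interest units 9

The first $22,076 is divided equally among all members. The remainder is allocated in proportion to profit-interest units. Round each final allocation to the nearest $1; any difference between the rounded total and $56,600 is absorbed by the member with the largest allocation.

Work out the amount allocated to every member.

Delacroix: $12,822 · Andrade: $17,470 · Kowalski: $14,814 · Nwosu: $11,494

Equal tier: $22,076 ÷ 4 = $5,519 apiece.
Remainder $34,524 by profit-interest units (total 52): Delacroix 7,303.15 → $7,303; Andrade 11,950.62 → $11,951; Kowalski 9,294.92 → $9,295; Nwosu 5,975.31 → $5,975.
Totals: Delacroix $5,519 + $7,303 = $12,822; Andrade $5,519 + $11,951 = $17,470; Kowalski $5,519 + $9,295 = $14,814; Nwosu $5,519 + $5,975 = $11,494.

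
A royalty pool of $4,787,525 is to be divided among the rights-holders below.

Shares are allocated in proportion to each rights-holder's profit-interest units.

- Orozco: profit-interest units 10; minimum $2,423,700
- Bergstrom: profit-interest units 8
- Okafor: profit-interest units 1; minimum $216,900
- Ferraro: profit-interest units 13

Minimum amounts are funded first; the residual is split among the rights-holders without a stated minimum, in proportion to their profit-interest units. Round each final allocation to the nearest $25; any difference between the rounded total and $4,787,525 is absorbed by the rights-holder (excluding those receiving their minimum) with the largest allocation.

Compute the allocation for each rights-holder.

Minimums first: Orozco $2,423,700; Okafor $216,900. Balance $2,146,925.
Balance split over remaining profit-interest units 21: Bergstrom 817,876.19 → $817,875; Ferraro 1,329,048.81 → $1,329,050.

Orozco: $2,423,700 | Bergstrom: $817,875 | Okafor: $216,900 | Ferraro: $1,329,050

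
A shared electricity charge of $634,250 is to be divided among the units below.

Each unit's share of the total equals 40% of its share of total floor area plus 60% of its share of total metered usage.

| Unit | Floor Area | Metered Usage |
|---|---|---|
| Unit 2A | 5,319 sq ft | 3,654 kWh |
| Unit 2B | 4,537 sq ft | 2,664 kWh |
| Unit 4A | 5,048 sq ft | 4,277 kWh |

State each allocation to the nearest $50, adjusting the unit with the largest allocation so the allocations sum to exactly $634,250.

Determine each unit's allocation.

Unit 2A: $221,800; Unit 2B: $172,900; Unit 4A: $239,550

Totals — floor area 14,904, metered usage 10,595.
Combined weights (40% floor area + 60% metered usage): Unit 2A 0.3497; Unit 2B 0.2726; Unit 4A 0.3777.
Proportional shares: Unit 2A 221,785.44; Unit 2B 172,915.31; Unit 4A 239,549.25.
Rounded to nearest $50: Unit 2A $221,800; Unit 2B $172,900; Unit 4A $239,550. Sum = $634,250.
Rounded total matches; no reconciliation needed.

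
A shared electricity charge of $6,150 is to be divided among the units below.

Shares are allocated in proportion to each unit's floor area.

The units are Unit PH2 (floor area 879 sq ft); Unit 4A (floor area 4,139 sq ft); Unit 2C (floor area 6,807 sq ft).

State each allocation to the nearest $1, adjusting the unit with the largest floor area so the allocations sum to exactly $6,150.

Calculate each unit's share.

Unit PH2: $457 · Unit 4A: $2,153 · Unit 2C: $3,540

Total floor area = 879 + 4,139 + 6,807 = 11,825.
Unrounded shares: Unit PH2 457.15; Unit 4A 2,152.63; Unit 2C 3,540.22.
After rounding ($1): Unit PH2 $457; Unit 4A $2,153; Unit 2C $3,540. Sum = $6,150.
Sum already equals the total — no adjustment.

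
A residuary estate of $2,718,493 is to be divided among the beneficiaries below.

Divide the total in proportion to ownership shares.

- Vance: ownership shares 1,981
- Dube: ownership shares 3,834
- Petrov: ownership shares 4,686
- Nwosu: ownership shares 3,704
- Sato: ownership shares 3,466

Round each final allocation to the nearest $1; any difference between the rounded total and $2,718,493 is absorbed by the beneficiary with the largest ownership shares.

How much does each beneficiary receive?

Vance: $304,756 · Dube: $589,820 · Petrov: $720,889 · Nwosu: $569,821 · Sato: $533,207

Ownership shares total: 17,671.
Pro-rata amounts: Vance 1,981/17,671 × $2,718,493 = 304,755.51; Dube 3,834/17,671 × $2,718,493 = 589,819.60; Petrov 4,686/17,671 × $2,718,493 = 720,890.62; Nwosu 3,704/17,671 × $2,718,493 = 569,820.501; Sato 3,466/17,671 × $2,718,493 = 533,206.76.
At nearest $1: Vance $304,756; Dube $589,820; Petrov $720,891; Nwosu $569,821; Sato $533,207. Sum = $2,718,495.
Difference $2,718,493 − $2,718,495 = −$2 applied to largest ownership shares (Petrov): Petrov becomes $720,889.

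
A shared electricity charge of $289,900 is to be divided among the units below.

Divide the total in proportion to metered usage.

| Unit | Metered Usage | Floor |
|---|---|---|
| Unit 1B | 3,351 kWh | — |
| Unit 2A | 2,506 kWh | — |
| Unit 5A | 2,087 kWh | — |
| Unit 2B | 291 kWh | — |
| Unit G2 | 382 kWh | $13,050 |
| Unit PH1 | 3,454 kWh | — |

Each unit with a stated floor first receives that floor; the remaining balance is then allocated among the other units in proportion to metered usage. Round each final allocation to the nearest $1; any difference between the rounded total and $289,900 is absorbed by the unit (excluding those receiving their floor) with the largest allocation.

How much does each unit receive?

Unit 1B: $79,367; Unit 2A: $59,354; Unit 5A: $49,430; Unit 2B: $6,892; Unit G2: $13,050; Unit PH1: $81,807

Guaranteed amounts: Unit G2 $13,050. Balance $276,850.
Balance split over remaining metered usage 11,689: Unit 1B 79,367.30 → $79,367; Unit 2A 59,353.76 → $59,354; Unit 5A 49,429.89 → $49,430; Unit 2B 6,892.24 → $6,892; Unit PH1 81,806.82 → $81,807.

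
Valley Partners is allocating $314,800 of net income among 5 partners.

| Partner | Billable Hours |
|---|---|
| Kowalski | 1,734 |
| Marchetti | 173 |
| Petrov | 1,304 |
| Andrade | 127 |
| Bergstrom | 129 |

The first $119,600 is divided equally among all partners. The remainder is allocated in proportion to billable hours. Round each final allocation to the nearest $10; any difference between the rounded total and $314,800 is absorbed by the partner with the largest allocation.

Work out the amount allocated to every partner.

First tranche $119,600 split equally: $23,920 each.
Remainder $195,200 by billable hours (total 3,467): Kowalski 97,628.15 → $97,630; Marchetti 9,740.29 → $9,740; Petrov 73,418.17 → $73,420; Andrade 7,150.39 → $7,150; Bergstrom 7,262.99 → $7,260.
Totals: Kowalski $23,920 + $97,630 = $121,550; Marchetti $23,920 + $9,740 = $33,660; Petrov $23,920 + $73,420 = $97,340; Andrade $23,920 + $7,150 = $31,070; Bergstrom $23,920 + $7,260 = $31,180.

Kowalski: $121,550; Marchetti: $33,660; Petrov: $97,340; Andrade: $31,070; Bergstrom: $31,180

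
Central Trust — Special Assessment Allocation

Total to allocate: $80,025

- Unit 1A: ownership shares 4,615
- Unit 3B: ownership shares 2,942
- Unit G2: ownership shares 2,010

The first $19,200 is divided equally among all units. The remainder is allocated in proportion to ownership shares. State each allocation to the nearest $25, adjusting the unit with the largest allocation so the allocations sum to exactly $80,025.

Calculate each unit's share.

Unit 1A: $35,750; Unit 3B: $25,100; Unit G2: $19,175

$19,200 shared equally gives $6,400 per unit.
Remainder $60,825 by ownership shares (total 9,567): Unit 1A 29,341.21 → $29,350; Unit 3B 18,704.63 → $18,700; Unit G2 12,779.16 → $12,775.
Totals: Unit 1A $6,400 + $29,350 = $35,750; Unit 3B $6,400 + $18,700 = $25,100; Unit G2 $6,400 + $12,775 = $19,175.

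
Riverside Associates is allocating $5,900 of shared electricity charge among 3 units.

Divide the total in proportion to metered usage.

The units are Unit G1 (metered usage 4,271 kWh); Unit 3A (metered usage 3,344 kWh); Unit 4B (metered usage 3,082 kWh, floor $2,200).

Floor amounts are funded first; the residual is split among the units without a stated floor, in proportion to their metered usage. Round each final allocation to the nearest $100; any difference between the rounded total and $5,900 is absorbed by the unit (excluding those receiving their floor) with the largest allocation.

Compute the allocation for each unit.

Unit G1: $2,100 | Unit 3A: $1,600 | Unit 4B: $2,200

Guaranteed amounts: Unit 4B $2,200. Balance $3,700.
Balance split over remaining metered usage 7,615: Unit G1 2,075.21 → $2,100; Unit 3A 1,624.79 → $1,600.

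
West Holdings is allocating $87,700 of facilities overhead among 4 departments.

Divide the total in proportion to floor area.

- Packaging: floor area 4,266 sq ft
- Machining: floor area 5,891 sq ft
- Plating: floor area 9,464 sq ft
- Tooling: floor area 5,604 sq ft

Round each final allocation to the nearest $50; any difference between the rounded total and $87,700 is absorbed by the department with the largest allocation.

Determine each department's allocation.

Packaging: $14,850; Machining: $20,500; Plating: $32,850; Tooling: $19,500

Sum of floor area: 25,225.
Unrounded shares: Packaging 4,266/25,225 × $87,700 = 14,831.64; Machining 5,891/25,225 × $87,700 = 20,481.30; Plating 9,464/25,225 × $87,700 = 32,903.58; Tooling 5,604/25,225 × $87,700 = 19,483.48.
Rounded to nearest $50: Packaging $14,850; Machining $20,500; Plating $32,900; Tooling $19,500. Sum = $87,750.
Difference $87,700 − $87,750 = −$50 applied to largest allocation (Plating): Plating becomes $32,850.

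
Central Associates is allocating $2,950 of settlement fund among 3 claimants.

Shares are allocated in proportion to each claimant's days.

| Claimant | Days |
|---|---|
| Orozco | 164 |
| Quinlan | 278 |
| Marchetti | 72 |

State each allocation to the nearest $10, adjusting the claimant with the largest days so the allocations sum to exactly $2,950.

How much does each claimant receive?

Orozco: $940 | Quinlan: $1,600 | Marchetti: $410

Days total: 164 + 278 + 72 = 514.
Raw shares: Orozco 941.25; Quinlan 1,595.53; Marchetti 413.23.
Rounded to nearest $10: Orozco $940; Quinlan $1,600; Marchetti $410. Sum = $2,950.
Rounded total matches; no reconciliation needed.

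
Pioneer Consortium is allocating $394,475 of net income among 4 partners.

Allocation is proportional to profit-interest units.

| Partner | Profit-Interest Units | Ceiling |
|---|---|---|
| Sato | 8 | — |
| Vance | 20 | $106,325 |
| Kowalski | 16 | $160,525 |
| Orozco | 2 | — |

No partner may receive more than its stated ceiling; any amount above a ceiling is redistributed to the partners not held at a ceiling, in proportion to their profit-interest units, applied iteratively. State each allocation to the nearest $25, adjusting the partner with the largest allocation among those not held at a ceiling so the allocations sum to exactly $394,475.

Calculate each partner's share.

Combined profit-interest units = 46.
Unconstrained shares: Sato 68,604.35; Vance 171,510.87; Kowalski 137,208.70; Orozco 17,151.09.
Capped: Vance ($106,325); remaining pool $288,150 reallocated over remaining profit-interest units 26.
Capped: Kowalski ($160,525); remaining pool $127,625 reallocated over remaining profit-interest units 10.
Shares after redistribution: Sato 102,100.00 → $102,100; Orozco 25,525.00 → $25,525.

Sato: $102,100 | Vance: $106,325 | Kowalski: $160,525 | Orozco: $25,525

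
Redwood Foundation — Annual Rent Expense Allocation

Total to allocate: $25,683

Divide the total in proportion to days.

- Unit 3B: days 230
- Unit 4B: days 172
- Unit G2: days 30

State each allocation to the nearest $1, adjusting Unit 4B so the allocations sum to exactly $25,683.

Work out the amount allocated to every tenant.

Unit 3B: $13,674 · Unit 4B: $10,225 · Unit G2: $1,784

Total days = 432.
Pro-rata amounts: Unit 3B 230/432 × $25,683 = 13,673.82; Unit 4B 172/432 × $25,683 = 10,225.64; Unit G2 30/432 × $25,683 = 1,783.54.
After rounding ($1): Unit 3B $13,674; Unit 4B $10,226; Unit G2 $1,784. Sum = $25,684.
Difference $25,683 − $25,684 = −$1 applied to Unit 4B: Unit 4B becomes $10,225.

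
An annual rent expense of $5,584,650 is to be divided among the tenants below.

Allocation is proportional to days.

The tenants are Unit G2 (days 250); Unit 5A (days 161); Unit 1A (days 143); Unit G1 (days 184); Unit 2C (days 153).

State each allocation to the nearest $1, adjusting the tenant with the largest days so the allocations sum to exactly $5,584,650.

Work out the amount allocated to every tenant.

Total days = 250 + 161 + 143 + 184 + 153 = 891.
Unrounded shares: Unit G2 1,566,961.28; Unit 5A 1,009,123.06; Unit 1A 896,301.85; Unit G1 1,153,283.502; Unit 2C 958,980.30.
Rounded to nearest $1: Unit G2 $1,566,961; Unit 5A $1,009,123; Unit 1A $896,302; Unit G1 $1,153,284; Unit 2C $958,980. Sum = $5,584,650.
Sum already equals the total — no adjustment.

Unit G2: $1,566,961; Unit 5A: $1,009,123; Unit 1A: $896,302; Unit G1: $1,153,284; Unit 2C: $958,980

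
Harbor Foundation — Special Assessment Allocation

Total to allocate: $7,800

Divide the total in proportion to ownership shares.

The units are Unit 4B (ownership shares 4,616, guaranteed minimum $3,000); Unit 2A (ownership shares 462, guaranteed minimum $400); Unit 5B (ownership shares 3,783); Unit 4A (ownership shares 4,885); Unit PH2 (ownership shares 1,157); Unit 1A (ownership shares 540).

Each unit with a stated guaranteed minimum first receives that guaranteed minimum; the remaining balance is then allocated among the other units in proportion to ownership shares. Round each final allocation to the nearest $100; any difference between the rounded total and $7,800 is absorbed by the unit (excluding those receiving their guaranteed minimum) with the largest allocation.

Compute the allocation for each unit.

Minimums first: Unit 4B $3,000; Unit 2A $400. Remaining pool $4,400.
Remaining pool split over remaining ownership shares 10,365: Unit 5B 1,605.90 → $1,600; Unit 4A 2,073.71 → $2,100; Unit PH2 491.15 → $500; Unit 1A 229.23 → $200.

Unit 4B: $3,000 | Unit 2A: $400 | Unit 5B: $1,600 | Unit 4A: $2,100 | Unit PH2: $500 | Unit 1A: $200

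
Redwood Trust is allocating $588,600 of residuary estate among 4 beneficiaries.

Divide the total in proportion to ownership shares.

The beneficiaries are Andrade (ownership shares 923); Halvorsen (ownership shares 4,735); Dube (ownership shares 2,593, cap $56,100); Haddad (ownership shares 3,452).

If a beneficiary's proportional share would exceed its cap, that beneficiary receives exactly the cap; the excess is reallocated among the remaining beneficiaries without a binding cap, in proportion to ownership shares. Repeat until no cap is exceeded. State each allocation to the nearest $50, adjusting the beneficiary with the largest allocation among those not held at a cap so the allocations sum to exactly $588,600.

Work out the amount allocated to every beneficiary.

Sum of ownership shares: 11,703.
Pro-rata shares before constraints: Andrade 46,422.10; Halvorsen 238,145.86; Dube 130,414.41; Haddad 173,617.64.
Held at cap: Dube ($56,100); remaining pool $532,500 reallocated over remaining ownership shares 9,110.
Remaining shares: Andrade 53,951.43 → $53,950; Halvorsen 276,771.41 → $276,750; Haddad 201,777.17 → $201,800.

Andrade: $53,950; Halvorsen: $276,750; Dube: $56,100; Haddad: $201,800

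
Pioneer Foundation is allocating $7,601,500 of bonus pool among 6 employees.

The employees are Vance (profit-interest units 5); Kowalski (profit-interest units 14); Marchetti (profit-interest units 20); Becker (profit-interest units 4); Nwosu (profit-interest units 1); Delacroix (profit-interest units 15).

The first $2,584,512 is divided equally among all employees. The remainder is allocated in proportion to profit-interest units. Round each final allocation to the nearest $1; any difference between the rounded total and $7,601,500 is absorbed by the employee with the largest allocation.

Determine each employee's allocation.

Equal tier: $2,584,512 ÷ 6 = $430,752 apiece.
Remainder $5,016,988 by profit-interest units (total 59): Vance 425,168.47 → $425,168; Kowalski 1,190,471.73 → $1,190,472; Marchetti 1,700,673.90 → $1,700,674; Becker 340,134.78 → $340,135; Nwosu 85,033.69 → $85,034; Delacroix 1,275,505.42 → $1,275,505.
Totals: Vance $430,752 + $425,168 = $855,920; Kowalski $430,752 + $1,190,472 = $1,621,224; Marchetti $430,752 + $1,700,674 = $2,131,426; Becker $430,752 + $340,135 = $770,887; Nwosu $430,752 + $85,034 = $515,786; Delacroix $430,752 + $1,275,505 = $1,706,257.

Vance: $855,920; Kowalski: $1,621,224; Marchetti: $2,131,426; Becker: $770,887; Nwosu: $515,786; Delacroix: $1,706,257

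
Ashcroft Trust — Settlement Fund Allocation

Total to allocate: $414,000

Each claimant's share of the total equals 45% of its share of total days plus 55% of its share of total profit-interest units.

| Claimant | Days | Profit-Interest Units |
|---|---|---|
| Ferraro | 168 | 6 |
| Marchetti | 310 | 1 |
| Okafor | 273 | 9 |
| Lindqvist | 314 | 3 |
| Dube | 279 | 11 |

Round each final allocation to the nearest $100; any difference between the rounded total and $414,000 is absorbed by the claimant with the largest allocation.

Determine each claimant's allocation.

Totals — days 1,344, profit-interest units 30.
Combined weights (45% days + 55% profit-interest units): Ferraro 0.1663; Marchetti 0.1221; Okafor 0.2564; Lindqvist 0.1601; Dube 0.2951.
Unrounded shares: Ferraro 68,827.50; Marchetti 50,560.98; Okafor 106,152.19; Lindqvist 66,295.45; Dube 122,163.88.
After rounding ($100): Ferraro $68,800; Marchetti $50,600; Okafor $106,200; Lindqvist $66,300; Dube $122,200. Sum = $414,100.
Difference $414,000 − $414,100 = −$100 applied to largest allocation (Dube): Dube becomes $122,100.

Ferraro: $68,800 · Marchetti: $50,600 · Okafor: $106,200 · Lindqvist: $66,300 · Dube: $122,100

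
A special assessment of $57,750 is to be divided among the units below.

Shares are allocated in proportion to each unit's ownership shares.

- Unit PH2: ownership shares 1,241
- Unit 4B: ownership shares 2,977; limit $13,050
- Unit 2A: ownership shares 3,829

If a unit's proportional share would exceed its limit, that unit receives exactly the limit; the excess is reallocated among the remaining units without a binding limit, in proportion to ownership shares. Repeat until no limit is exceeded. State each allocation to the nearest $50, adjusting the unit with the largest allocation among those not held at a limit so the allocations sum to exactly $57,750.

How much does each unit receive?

Unit PH2: $10,950 · Unit 4B: $13,050 · Unit 2A: $33,750

Ownership shares total: 8,047.
Unconstrained shares: Unit PH2 8,906.15; Unit 4B 21,364.70; Unit 2A 27,479.15.
Capped: Unit 4B ($13,050); residual $44,700 reallocated over remaining ownership shares 5,070.
Shares after redistribution: Unit PH2 10,941.36 → $10,950; Unit 2A 33,758.64 → $33,750.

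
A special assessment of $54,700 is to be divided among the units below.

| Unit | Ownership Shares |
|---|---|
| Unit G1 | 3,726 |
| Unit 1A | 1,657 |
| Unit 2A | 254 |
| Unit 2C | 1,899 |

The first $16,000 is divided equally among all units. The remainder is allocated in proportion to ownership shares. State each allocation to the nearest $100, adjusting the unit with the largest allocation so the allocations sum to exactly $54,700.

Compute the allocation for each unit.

Unit G1: $23,100 | Unit 1A: $12,500 | Unit 2A: $5,300 | Unit 2C: $13,800

First tranche $16,000 split equally: $4,000 each.
Remainder $38,700 by ownership shares (total 7,536): Unit G1 19,134.32 → $19,100; Unit 1A 8,509.28 → $8,500; Unit 2A 1,304.38 → $1,300; Unit 2C 9,752.03 → $9,800.
Totals: Unit G1 $4,000 + $19,100 = $23,100; Unit 1A $4,000 + $8,500 = $12,500; Unit 2A $4,000 + $1,300 = $5,300; Unit 2C $4,000 + $9,800 = $13,800.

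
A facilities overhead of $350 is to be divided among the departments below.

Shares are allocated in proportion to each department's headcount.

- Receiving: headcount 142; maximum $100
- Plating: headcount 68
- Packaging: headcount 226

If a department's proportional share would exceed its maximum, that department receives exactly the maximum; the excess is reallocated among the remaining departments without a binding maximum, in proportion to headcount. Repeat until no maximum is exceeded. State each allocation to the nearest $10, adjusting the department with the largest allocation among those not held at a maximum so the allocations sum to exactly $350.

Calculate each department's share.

Receiving: $100 · Plating: $60 · Packaging: $190

Combined headcount = 436.
Unconstrained shares: Receiving 113.99; Plating 54.59; Packaging 181.42.
Cap binds for Receiving ($100); residual $250 reallocated over remaining headcount 294.
Remaining shares: Plating 57.82 → $60; Packaging 192.18 → $190.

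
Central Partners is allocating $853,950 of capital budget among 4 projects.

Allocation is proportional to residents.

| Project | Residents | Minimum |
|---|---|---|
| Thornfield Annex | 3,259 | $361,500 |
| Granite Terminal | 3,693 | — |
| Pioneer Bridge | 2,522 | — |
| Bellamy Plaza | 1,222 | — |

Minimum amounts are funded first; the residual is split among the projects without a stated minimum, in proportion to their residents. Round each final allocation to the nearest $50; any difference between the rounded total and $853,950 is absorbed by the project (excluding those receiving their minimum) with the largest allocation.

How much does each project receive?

Minimums first: Thornfield Annex $361,500. Balance $492,450.
Balance split over remaining residents 7,437: Granite Terminal 244,536.49 → $244,550; Pioneer Bridge 166,997.30 → $167,000; Bellamy Plaza 80,916.22 → $80,900.

Thornfield Annex: $361,500; Granite Terminal: $244,550; Pioneer Bridge: $167,000; Bellamy Plaza: $80,900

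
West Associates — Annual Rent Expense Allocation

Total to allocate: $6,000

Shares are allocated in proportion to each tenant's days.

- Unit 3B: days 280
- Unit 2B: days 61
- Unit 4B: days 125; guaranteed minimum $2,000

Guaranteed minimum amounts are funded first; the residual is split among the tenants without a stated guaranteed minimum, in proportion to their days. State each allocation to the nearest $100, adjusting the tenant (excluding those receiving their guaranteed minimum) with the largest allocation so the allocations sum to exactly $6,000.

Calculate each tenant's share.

Unit 3B: $3,300 · Unit 2B: $700 · Unit 4B: $2,000

Fund the minimums — Unit 4B $2,000. Residual $4,000.
Residual split over remaining days 341: Unit 3B 3,284.46 → $3,300; Unit 2B 715.54 → $700.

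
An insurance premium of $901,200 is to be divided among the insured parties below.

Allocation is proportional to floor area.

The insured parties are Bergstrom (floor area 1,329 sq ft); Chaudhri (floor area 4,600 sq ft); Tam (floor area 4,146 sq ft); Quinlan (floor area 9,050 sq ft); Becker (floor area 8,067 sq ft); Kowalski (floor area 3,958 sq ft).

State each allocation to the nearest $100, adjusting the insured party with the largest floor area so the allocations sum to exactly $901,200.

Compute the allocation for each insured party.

Combined floor area = 31,150.
Proportional shares: Bergstrom 1,329/31,150 × $901,200 = 38,449.27; Chaudhri 4,600/31,150 × $901,200 = 133,082.50; Tam 4,146/31,150 × $901,200 = 119,947.84; Quinlan 9,050/31,150 × $901,200 = 261,825.36; Becker 8,067/31,150 × $901,200 = 233,386.21; Kowalski 3,958/31,150 × $901,200 = 114,508.82.
At nearest $100: Bergstrom $38,400; Chaudhri $133,100; Tam $119,900; Quinlan $261,800; Becker $233,400; Kowalski $114,500. Sum = $901,100.
Difference $901,200 − $901,100 = +$100 applied to largest floor area (Quinlan): Quinlan becomes $261,900.

Bergstrom: $38,400; Chaudhri: $133,100; Tam: $119,900; Quinlan: $261,900; Becker: $233,400; Kowalski: $114,500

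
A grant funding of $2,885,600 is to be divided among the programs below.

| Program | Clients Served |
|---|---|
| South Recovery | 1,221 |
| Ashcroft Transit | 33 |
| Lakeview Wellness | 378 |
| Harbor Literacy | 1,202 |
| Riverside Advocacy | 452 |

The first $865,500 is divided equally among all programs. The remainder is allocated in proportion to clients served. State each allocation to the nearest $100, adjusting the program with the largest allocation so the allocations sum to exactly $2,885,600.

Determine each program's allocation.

South Recovery: $923,700 | Ashcroft Transit: $193,400 | Lakeview Wellness: $405,500 | Harbor Literacy: $912,000 | Riverside Advocacy: $451,000

$865,500 shared equally gives $173,100 per program.
Remainder $2,020,100 by clients served (total 3,286): South Recovery 750,621.45 → $750,600; Ashcroft Transit 20,287.07 → $20,300; Lakeview Wellness 232,379.12 → $232,400; Harbor Literacy 738,941.02 → $738,900; Riverside Advocacy 277,871.33 → $277,900.
Totals: South Recovery $173,100 + $750,600 = $923,700; Ashcroft Transit $173,100 + $20,300 = $193,400; Lakeview Wellness $173,100 + $232,400 = $405,500; Harbor Literacy $173,100 + $738,900 = $912,000; Riverside Advocacy $173,100 + $277,900 = $451,000.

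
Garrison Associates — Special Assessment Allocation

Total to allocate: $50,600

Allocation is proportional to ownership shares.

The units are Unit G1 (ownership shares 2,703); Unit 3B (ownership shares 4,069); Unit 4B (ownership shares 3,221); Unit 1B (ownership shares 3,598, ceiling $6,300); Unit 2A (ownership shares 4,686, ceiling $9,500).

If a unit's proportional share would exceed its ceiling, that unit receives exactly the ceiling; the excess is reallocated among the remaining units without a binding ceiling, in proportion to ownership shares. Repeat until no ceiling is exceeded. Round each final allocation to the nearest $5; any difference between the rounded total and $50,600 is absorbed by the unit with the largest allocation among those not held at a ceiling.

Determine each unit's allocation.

Unit G1: $9,415; Unit 3B: $14,170; Unit 4B: $11,215; Unit 1B: $6,300; Unit 2A: $9,500

Total ownership shares = 18,277.
Proportional shares (ignoring caps): Unit G1 7,483.27; Unit 3B 11,265.05; Unit 4B 8,917.36; Unit 1B 9,961.09; Unit 2A 12,973.22.
Cap binds for Unit 1B ($6,300), Unit 2A ($9,500); remaining pool $34,800 reallocated over remaining ownership shares 9,993.
Shares after redistribution: Unit G1 9,413.03 → $9,415; Unit 3B 14,170.04 → $14,170; Unit 4B 11,216.93 → $11,215.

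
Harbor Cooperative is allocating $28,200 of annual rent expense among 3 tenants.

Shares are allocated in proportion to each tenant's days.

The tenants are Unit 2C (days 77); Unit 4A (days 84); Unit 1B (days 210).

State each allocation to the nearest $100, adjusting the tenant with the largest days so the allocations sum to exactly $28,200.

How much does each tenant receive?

Sum of days: 371.
Unrounded shares: Unit 2C 77/371 × $28,200 = 5,852.83; Unit 4A 84/371 × $28,200 = 6,384.91; Unit 1B 210/371 × $28,200 = 15,962.26.
Rounded to nearest $100: Unit 2C $5,900; Unit 4A $6,400; Unit 1B $16,000. Sum = $28,300.
Difference $28,200 − $28,300 = −$100 applied to largest days (Unit 1B): Unit 1B becomes $15,900.

Unit 2C: $5,900 | Unit 4A: $6,400 | Unit 1B: $15,900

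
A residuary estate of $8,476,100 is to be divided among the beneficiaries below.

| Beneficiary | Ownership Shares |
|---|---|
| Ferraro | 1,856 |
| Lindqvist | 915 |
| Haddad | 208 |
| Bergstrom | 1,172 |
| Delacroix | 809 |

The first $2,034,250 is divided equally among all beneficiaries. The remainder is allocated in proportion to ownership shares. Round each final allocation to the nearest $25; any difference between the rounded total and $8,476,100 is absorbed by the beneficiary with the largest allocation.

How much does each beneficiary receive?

$2,034,250 shared equally gives $406,850 per beneficiary.
Remainder $6,441,850 by ownership shares (total 4,960): Ferraro 2,410,498.71 → $2,410,500; Lindqvist 1,188,365.47 → $1,188,375; Haddad 270,142.10 → $270,150; Bergstrom 1,522,146.81 → $1,522,150; Delacroix 1,050,696.91 → $1,050,700.
Rounding difference −$25 on remainder applied to Ferraro.
Totals: Ferraro $406,850 + $2,410,475 = $2,817,325; Lindqvist $406,850 + $1,188,375 = $1,595,225; Haddad $406,850 + $270,150 = $677,000; Bergstrom $406,850 + $1,522,150 = $1,929,000; Delacroix $406,850 + $1,050,700 = $1,457,550.

Ferraro: $2,817,325 | Lindqvist: $1,595,225 | Haddad: $677,000 | Bergstrom: $1,929,000 | Delacroix: $1,457,550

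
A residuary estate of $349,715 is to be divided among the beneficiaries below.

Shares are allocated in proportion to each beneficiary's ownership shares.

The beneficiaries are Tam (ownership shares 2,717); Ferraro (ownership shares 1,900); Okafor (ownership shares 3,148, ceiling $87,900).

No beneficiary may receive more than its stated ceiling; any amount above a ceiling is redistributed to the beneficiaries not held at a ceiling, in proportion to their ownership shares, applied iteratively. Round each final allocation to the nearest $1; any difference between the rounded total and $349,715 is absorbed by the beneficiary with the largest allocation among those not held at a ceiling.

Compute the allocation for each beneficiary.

Tam: $154,072 | Ferraro: $107,743 | Okafor: $87,900

Total ownership shares = 7,765.
Proportional shares (ignoring caps): Tam 122,366.47; Ferraro 85,570.96; Okafor 141,777.57.
Capped: Okafor ($87,900); remaining pool $261,815 reallocated over remaining ownership shares 4,617.
Remaining shares: Tam 154,072.20 → $154,072; Ferraro 107,742.80 → $107,743.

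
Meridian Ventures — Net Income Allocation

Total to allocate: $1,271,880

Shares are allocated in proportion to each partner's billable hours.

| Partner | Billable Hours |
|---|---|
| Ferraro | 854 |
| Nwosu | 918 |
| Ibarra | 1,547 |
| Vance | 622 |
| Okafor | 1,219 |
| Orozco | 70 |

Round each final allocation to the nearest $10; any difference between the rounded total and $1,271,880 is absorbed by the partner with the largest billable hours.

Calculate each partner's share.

Ferraro: $207,680 · Nwosu: $223,250 · Ibarra: $376,220 · Vance: $151,260 · Okafor: $296,450 · Orozco: $17,020

Combined billable hours = 5,230.
Raw shares: Ferraro 854/5,230 × $1,271,880 = 207,683.66; Nwosu 918/5,230 × $1,271,880 = 223,247.77; Ibarra 1,547/5,230 × $1,271,880 = 376,213.84; Vance 622/5,230 × $1,271,880 = 151,263.74; Okafor 1,219/5,230 × $1,271,880 = 296,447.75; Orozco 70/5,230 × $1,271,880 = 17,023.25.
Rounded to nearest $10: Ferraro $207,680; Nwosu $223,250; Ibarra $376,210; Vance $151,260; Okafor $296,450; Orozco $17,020. Sum = $1,271,870.
Difference $1,271,880 − $1,271,870 = +$10 applied to largest billable hours (Ibarra): Ibarra becomes $376,220.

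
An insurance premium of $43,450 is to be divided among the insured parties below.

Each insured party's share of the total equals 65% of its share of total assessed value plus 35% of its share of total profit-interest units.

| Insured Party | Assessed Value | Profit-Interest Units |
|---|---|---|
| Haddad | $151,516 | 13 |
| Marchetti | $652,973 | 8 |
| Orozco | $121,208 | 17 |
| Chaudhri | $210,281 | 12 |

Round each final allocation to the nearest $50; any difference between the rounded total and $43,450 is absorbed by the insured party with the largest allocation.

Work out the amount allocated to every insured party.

Assessed value total 1,135,978; profit-interest units total 50.
Combined weights (65% assessed value + 35% profit-interest units): Haddad 0.1777; Marchetti 0.4296; Orozco 0.1884; Chaudhri 0.2043.
Unrounded shares: Haddad 7,720.92; Marchetti 18,667.31; Orozco 8,184.00; Chaudhri 8,877.77.
Rounded to nearest $50: Haddad $7,700; Marchetti $18,650; Orozco $8,200; Chaudhri $8,900. Sum = $43,450.
Sum already equals the total — no adjustment.

Haddad: $7,700 | Marchetti: $18,650 | Orozco: $8,200 | Chaudhri: $8,900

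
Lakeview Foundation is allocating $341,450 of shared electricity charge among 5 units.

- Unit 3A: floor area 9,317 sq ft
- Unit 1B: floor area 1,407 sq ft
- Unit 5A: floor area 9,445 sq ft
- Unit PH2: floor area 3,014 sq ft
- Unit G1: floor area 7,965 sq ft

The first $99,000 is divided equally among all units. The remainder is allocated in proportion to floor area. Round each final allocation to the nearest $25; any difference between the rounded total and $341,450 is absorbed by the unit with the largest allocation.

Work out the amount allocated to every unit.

First tranche $99,000 split equally: $19,800 each.
Remainder $242,450 by floor area (total 31,148): Unit 3A 72,521.72 → $72,525; Unit 1B 10,951.82 → $10,950; Unit 5A 73,518.05 → $73,525; Unit PH2 23,460.39 → $23,450; Unit G1 61,998.02 → $62,000.
Totals: Unit 3A $19,800 + $72,525 = $92,325; Unit 1B $19,800 + $10,950 = $30,750; Unit 5A $19,800 + $73,525 = $93,325; Unit PH2 $19,800 + $23,450 = $43,250; Unit G1 $19,800 + $62,000 = $81,800.

Unit 3A: $92,325; Unit 1B: $30,750; Unit 5A: $93,325; Unit PH2: $43,250; Unit G1: $81,800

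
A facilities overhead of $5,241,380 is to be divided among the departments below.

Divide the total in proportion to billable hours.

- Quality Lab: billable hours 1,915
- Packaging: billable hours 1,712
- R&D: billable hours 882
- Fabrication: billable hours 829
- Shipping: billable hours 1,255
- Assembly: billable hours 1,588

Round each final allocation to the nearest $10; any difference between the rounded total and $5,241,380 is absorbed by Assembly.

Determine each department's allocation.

Quality Lab: $1,226,900 · Packaging: $1,096,840 · R&D: $565,080 · Fabrication: $531,120 · Shipping: $804,050 · Assembly: $1,017,390

Billable hours total: 8,181.
Unrounded shares: Quality Lab 1,915/8,181 × $5,241,380 = 1,226,896.80; Packaging 1,712/8,181 × $5,241,380 = 1,096,839.33; R&D 882/8,181 × $5,241,380 = 565,077.27; Fabrication 829/8,181 × $5,241,380 = 531,121.38; Shipping 1,255/8,181 × $5,241,380 = 804,049.86; Assembly 1,588/8,181 × $5,241,380 = 1,017,395.36.
Rounded to nearest $10: Quality Lab $1,226,900; Packaging $1,096,840; R&D $565,080; Fabrication $531,120; Shipping $804,050; Assembly $1,017,400. Sum = $5,241,390.
Difference $5,241,380 − $5,241,390 = −$10 applied to Assembly: Assembly becomes $1,017,390.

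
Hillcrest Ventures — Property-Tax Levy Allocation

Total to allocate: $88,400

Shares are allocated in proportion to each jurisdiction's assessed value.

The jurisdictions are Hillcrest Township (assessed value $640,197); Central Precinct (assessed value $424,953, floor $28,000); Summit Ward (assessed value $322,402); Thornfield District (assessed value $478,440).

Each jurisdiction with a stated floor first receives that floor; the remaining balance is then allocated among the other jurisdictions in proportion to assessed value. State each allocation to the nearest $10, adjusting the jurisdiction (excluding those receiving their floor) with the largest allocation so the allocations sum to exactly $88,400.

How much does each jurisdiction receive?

Fund the minimums — Central Precinct $28,000. Balance $60,400.
Balance split over remaining assessed value 1,441,039: Hillcrest Township 26,833.35 → $26,830; Summit Ward 13,513.22 → $13,510; Thornfield District 20,053.43 → $20,050.
Rounding difference +$10 applied to Hillcrest Township → $26,840.

Hillcrest Township: $26,840 · Central Precinct: $28,000 · Summit Ward: $13,510 · Thornfield District: $20,050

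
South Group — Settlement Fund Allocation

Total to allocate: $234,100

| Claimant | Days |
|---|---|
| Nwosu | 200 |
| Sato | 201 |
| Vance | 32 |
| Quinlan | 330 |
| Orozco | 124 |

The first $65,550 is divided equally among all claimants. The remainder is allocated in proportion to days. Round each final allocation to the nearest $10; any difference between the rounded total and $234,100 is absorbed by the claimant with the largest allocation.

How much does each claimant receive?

Equal tier: $65,550 ÷ 5 = $13,110 apiece.
Remainder $168,550 by days (total 887): Nwosu 38,004.51 → $38,000; Sato 38,194.53 → $38,190; Vance 6,080.72 → $6,080; Quinlan 62,707.44 → $62,710; Orozco 23,562.80 → $23,560.
Rounding difference +$10 on remainder applied to Quinlan.
Totals: Nwosu $13,110 + $38,000 = $51,110; Sato $13,110 + $38,190 = $51,300; Vance $13,110 + $6,080 = $19,190; Quinlan $13,110 + $62,720 = $75,830; Orozco $13,110 + $23,560 = $36,670.

Nwosu: $51,110; Sato: $51,300; Vance: $19,190; Quinlan: $75,830; Orozco: $36,670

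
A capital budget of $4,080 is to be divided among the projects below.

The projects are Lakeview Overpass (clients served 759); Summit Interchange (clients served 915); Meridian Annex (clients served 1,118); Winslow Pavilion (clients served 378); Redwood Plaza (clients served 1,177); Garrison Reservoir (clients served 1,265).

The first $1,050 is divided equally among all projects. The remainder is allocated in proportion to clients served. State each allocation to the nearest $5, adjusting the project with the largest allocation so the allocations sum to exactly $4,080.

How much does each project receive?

First tranche $1,050 split equally: $175 each.
Remainder $3,030 by clients served (total 5,612): Lakeview Overpass 409.80 → $410; Summit Interchange 494.02 → $495; Meridian Annex 603.62 → $605; Winslow Pavilion 204.09 → $205; Redwood Plaza 635.48 → $635; Garrison Reservoir 682.99 → $685.
Rounding difference −$5 on remainder applied to Garrison Reservoir.
Totals: Lakeview Overpass $175 + $410 = $585; Summit Interchange $175 + $495 = $670; Meridian Annex $175 + $605 = $780; Winslow Pavilion $175 + $205 = $380; Redwood Plaza $175 + $635 = $810; Garrison Reservoir $175 + $680 = $855.

Lakeview Overpass: $585; Summit Interchange: $670; Meridian Annex: $780; Winslow Pavilion: $380; Redwood Plaza: $810; Garrison Reservoir: $855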